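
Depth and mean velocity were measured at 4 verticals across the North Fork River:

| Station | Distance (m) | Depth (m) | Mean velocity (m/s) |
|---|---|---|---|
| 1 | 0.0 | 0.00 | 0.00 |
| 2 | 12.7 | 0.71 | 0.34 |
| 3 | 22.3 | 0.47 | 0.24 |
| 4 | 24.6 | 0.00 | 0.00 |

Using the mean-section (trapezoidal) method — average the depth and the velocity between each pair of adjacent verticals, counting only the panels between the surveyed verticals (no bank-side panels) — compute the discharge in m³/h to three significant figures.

Panel 1-2: Δb = 12.7 m, d̄ = (0.00+0.71)/2 = 0.355, v̄ = (0.00+0.34)/2 = 0.17 → q = 12.7×0.355×0.17 = 0.7664 m³/s
Panel 2-3: Δb = 9.6 m, d̄ = (0.71+0.47)/2 = 0.59, v̄ = (0.34+0.24)/2 = 0.29 → q = 9.6×0.59×0.29 = 1.643 m³/s
Panel 3-4: Δb = 2.3 m, d̄ = (0.47+0.00)/2 = 0.235, v̄ = (0.24+0.00)/2 = 0.12 → q = 2.3×0.235×0.12 = 0.06486 m³/s
Q = Σ q = 2.474 m³/s
= 2.474 × 3600 = 8906 m³/h

8910 m³/h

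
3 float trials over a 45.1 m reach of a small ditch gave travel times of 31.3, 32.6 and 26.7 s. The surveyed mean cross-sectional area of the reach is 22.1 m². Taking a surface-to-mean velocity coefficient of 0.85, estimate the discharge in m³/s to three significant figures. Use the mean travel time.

t̄ = (31.3 + 32.6 + 26.7) / 3 = 30.2 s
v_surface = L / t̄ = 45.1 / 30.2 = 1.493 m/s
v_mean = 0.85 × 1.493 = 1.269 m/s
Q = A × v_mean = 22.1 × 1.269 = 28.05 m³/s

28.1 m³/s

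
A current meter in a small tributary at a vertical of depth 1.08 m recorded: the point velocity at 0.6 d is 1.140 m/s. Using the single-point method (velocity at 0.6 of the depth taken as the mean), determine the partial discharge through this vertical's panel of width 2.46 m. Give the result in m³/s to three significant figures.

3.03 m³/s

v̄ = v₀.₆ = 1.140 m/s
q = v̄ × d × w = 1.140 × 1.08 × 2.46 = 3.029 m³/s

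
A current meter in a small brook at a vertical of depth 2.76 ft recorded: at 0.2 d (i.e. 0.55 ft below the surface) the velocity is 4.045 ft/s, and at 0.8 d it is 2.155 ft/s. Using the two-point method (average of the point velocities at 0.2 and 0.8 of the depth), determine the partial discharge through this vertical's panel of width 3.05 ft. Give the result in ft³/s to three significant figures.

v̄ = (4.045 + 2.155) / 2 = 3.100 ft/s
q = v̄ × d × w = 3.100 × 2.76 × 3.05 = 26.10 ft³/s

26.1 ft³/s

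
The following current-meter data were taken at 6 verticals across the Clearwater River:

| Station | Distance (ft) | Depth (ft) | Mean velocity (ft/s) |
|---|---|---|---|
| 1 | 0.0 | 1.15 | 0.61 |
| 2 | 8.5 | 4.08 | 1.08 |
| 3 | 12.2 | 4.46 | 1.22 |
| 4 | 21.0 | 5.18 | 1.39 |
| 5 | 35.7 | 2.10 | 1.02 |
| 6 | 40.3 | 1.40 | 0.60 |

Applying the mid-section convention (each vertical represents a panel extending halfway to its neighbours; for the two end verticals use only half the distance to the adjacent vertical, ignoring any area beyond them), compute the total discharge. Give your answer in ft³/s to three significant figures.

w_1 = (8.5 − 0.0)/2 = 4.25 ft; q_1 = 0.61 × 1.15 × 4.25 = 2.981 ft³/s
w_2 = (12.2 − 0.0)/2 = 6.1 ft; q_2 = 1.08 × 4.08 × 6.1 = 26.88 ft³/s
w_3 = (21.0 − 8.5)/2 = 6.25 ft; q_3 = 1.22 × 4.46 × 6.25 = 34.01 ft³/s
w_4 = (35.7 − 12.2)/2 = 11.75 ft; q_4 = 1.39 × 5.18 × 11.75 = 84.60 ft³/s
w_5 = (40.3 − 21.0)/2 = 9.65 ft; q_5 = 1.02 × 2.10 × 9.65 = 20.67 ft³/s
w_6 = (40.3 − 35.7)/2 = 2.3 ft; q_6 = 0.60 × 1.40 × 2.3 = 1.932 ft³/s
Q = Σ qᵢ = 171.1 ft³/s

171 ft³/s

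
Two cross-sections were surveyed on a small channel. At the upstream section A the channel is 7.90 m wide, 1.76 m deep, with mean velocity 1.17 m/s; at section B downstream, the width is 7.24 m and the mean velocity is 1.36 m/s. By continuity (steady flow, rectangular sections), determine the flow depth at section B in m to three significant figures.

Q = A₁V₁ = (7.90×1.76) × 1.17 = 16.27 m³/s
d₂ = Q/(b₂ V₂) = 16.27/(7.24×1.36) = 1.652 m

1.65 m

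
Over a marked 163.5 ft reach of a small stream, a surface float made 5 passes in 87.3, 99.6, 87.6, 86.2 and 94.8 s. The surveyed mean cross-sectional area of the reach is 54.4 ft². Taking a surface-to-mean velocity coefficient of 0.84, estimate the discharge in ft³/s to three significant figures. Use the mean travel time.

t̄ = (87.3 + 99.6 + 87.6 + 86.2 + 94.8) / 5 = 91.1 s
v_surface = L / t̄ = 163.5 / 91.1 = 1.795 ft/s
v_mean = 0.84 × 1.795 = 1.508 ft/s
Q = A × v_mean = 54.4 × 1.508 = 82.01 ft³/s

82.0 ft³/s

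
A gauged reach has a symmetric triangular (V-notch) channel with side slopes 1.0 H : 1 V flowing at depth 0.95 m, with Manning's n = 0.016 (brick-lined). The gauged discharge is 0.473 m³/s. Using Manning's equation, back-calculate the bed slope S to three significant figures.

A = z·y² = 1.0×0.95² = 0.9025 m²
P = 2y√(1+z²) = 2×0.95×√(1+1.0²) = 2.687 m
R = A/P = 0.9025/2.687 = 0.3359 m
S = (Q·n / (1·A·R^(2/3)))² = (0.473×0.016 / (1×0.9025×0.4832))² = 0.0003012

0.000301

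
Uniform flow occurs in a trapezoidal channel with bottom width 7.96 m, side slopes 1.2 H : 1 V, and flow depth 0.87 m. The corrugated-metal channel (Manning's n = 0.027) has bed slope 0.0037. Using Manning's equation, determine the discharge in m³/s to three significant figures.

A = (b + z·y)·y = (7.96 + 1.2×0.87)×0.87 = 7.833 m²
P = b + 2y√(1+z²) = 7.96 + 2×0.87×√(1+1.2²) = 10.68 m
R = A/P = 7.833/10.68 = 0.7336 m
Q = (1/n)·A·R^(2/3)·S^(1/2) = (1/0.027) × 7.833 × 0.7336^(2/3) × 0.0037^(1/2) = 14.35 m³/s

14.4 m³/s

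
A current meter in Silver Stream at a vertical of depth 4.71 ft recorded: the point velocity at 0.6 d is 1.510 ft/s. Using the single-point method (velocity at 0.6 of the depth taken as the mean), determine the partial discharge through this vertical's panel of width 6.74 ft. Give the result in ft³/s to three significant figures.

47.9 ft³/s

v̄ = v₀.₆ = 1.510 ft/s
q = v̄ × d × w = 1.510 × 4.71 × 6.74 = 47.94 ft³/s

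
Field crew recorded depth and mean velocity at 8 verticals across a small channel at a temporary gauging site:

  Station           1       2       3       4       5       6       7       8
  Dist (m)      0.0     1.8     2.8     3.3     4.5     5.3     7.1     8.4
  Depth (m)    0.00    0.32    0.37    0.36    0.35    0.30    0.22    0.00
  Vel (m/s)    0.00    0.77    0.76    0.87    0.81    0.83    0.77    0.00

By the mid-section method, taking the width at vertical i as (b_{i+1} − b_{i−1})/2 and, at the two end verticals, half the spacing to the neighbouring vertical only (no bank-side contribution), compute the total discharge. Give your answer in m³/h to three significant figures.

w_2 = (2.8 − 0.0)/2 = 1.4 m; q_2 = 0.77 × 0.32 × 1.4 = 0.3450 m³/s
w_3 = (3.3 − 1.8)/2 = 0.75 m; q_3 = 0.76 × 0.37 × 0.75 = 0.2109 m³/s
w_4 = (4.5 − 2.8)/2 = 0.85 m; q_4 = 0.87 × 0.36 × 0.85 = 0.2662 m³/s
w_5 = (5.3 − 3.3)/2 = 1 m; q_5 = 0.81 × 0.35 × 1 = 0.2835 m³/s
w_6 = (7.1 − 4.5)/2 = 1.3 m; q_6 = 0.83 × 0.30 × 1.3 = 0.3237 m³/s
w_7 = (8.4 − 5.3)/2 = 1.55 m; q_7 = 0.77 × 0.22 × 1.55 = 0.2626 m³/s
Stations 1, 8 contribute zero (depth or velocity is 0).
Q = Σ qᵢ = 1.692 m³/s
= 1.692 × 3600 = 6091 m³/h

6090 m³/h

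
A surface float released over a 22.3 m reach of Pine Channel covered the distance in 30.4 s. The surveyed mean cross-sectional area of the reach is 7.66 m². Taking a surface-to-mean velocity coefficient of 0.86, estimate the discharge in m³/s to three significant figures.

4.83 m³/s

v_surface = L / t̄ = 22.3 / 30.4 = 0.7336 m/s
v_mean = 0.86 × 0.7336 = 0.6309 m/s
Q = A × v_mean = 7.66 × 0.6309 = 4.832 m³/s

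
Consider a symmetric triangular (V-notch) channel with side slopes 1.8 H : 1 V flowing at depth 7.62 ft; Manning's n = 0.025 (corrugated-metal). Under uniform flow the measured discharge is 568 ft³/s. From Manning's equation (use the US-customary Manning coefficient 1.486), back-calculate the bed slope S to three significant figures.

A = z·y² = 1.8×7.62² = 104.5 ft²
P = 2y√(1+z²) = 2×7.62×√(1+1.8²) = 31.38 ft
R = A/P = 104.5/31.38 = 3.331 ft
S = (Q·n / (1.486·A·R^(2/3)))² = (568×0.025 / (1.486×104.5×2.230))² = 0.001681

0.00168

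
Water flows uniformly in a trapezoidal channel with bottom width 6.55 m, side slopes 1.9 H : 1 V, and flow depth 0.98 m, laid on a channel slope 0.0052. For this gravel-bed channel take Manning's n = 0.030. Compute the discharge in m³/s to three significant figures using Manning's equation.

16.6 m³/s

A = (b + z·y)·y = (6.55 + 1.9×0.98)×0.98 = 8.244 m²
P = b + 2y√(1+z²) = 6.55 + 2×0.98×√(1+1.9²) = 10.76 m
R = A/P = 8.244/10.76 = 0.7663 m
Q = (1/n)·A·R^(2/3)·S^(1/2) = (1/0.030) × 8.244 × 0.7663^(2/3) × 0.0052^(1/2) = 16.59 m³/s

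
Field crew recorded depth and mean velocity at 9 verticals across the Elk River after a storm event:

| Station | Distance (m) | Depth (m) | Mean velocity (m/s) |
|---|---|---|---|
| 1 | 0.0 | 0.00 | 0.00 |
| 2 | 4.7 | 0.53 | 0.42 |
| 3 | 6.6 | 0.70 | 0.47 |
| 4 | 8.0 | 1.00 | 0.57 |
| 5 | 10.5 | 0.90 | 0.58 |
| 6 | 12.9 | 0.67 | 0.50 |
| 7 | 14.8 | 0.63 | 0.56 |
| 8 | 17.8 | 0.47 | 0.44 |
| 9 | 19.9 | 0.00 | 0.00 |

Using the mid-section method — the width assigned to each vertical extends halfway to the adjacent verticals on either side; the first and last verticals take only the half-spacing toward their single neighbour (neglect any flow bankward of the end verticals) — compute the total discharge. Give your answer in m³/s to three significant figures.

5.78 m³/s

w_2 = (6.6 − 0.0)/2 = 3.3 m; q_2 = 0.42 × 0.53 × 3.3 = 0.7346 m³/s
w_3 = (8.0 − 4.7)/2 = 1.65 m; q_3 = 0.47 × 0.70 × 1.65 = 0.5429 m³/s
w_4 = (10.5 − 6.6)/2 = 1.95 m; q_4 = 0.57 × 1.00 × 1.95 = 1.112 m³/s
w_5 = (12.9 − 8.0)/2 = 2.45 m; q_5 = 0.58 × 0.90 × 2.45 = 1.279 m³/s
w_6 = (14.8 − 10.5)/2 = 2.15 m; q_6 = 0.50 × 0.67 × 2.15 = 0.7203 m³/s
w_7 = (17.8 − 12.9)/2 = 2.45 m; q_7 = 0.56 × 0.63 × 2.45 = 0.8644 m³/s
w_8 = (19.9 − 14.8)/2 = 2.55 m; q_8 = 0.44 × 0.47 × 2.55 = 0.5273 m³/s
Stations 1, 9 contribute zero (depth or velocity is 0).
Q = Σ qᵢ = 5.780 m³/s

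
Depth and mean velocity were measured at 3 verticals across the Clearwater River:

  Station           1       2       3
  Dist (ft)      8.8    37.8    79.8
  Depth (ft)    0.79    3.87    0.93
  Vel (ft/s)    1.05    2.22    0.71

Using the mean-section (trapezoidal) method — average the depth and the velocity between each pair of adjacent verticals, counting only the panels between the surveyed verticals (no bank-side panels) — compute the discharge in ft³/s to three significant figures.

Panel 1-2: Δb = 29 ft, d̄ = (0.79+3.87)/2 = 2.33, v̄ = (1.05+2.22)/2 = 1.635 → q = 29×2.33×1.635 = 110.5 ft³/s
Panel 2-3: Δb = 42 ft, d̄ = (3.87+0.93)/2 = 2.4, v̄ = (2.22+0.71)/2 = 1.465 → q = 42×2.4×1.465 = 147.7 ft³/s
Q = Σ q = 258.1 ft³/s

258 ft³/s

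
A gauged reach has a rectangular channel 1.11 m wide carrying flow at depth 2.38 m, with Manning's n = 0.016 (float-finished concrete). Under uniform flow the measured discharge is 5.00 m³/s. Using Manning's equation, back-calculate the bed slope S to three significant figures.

0.00266

A = b·y = 1.11 × 2.38 = 2.642 m²
P = b + 2y = 1.11 + 2×2.38 = 5.870 m
R = A/P = 2.642/5.870 = 0.4501 m
S = (Q·n / (1·A·R^(2/3)))² = (5.00×0.016 / (1×2.642×0.5873))² = 0.002659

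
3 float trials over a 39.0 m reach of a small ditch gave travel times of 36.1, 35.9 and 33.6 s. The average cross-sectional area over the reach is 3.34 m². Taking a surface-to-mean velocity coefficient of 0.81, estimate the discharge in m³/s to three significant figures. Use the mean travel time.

t̄ = (36.1 + 35.9 + 33.6) / 3 = 35.2 s
v_surface = L / t̄ = 39.0 / 35.2 = 1.108 m/s
v_mean = 0.81 × 1.108 = 0.8974 m/s
Q = A × v_mean = 3.34 × 0.8974 = 2.997 m³/s

3.00 m³/s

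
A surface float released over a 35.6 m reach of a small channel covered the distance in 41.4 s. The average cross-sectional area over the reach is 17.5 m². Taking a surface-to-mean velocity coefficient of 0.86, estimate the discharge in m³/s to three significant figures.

12.9 m³/s

v_surface = L / t̄ = 35.6 / 41.4 = 0.8599 m/s
v_mean = 0.86 × 0.8599 = 0.7395 m/s
Q = A × v_mean = 17.5 × 0.7395 = 12.94 m³/s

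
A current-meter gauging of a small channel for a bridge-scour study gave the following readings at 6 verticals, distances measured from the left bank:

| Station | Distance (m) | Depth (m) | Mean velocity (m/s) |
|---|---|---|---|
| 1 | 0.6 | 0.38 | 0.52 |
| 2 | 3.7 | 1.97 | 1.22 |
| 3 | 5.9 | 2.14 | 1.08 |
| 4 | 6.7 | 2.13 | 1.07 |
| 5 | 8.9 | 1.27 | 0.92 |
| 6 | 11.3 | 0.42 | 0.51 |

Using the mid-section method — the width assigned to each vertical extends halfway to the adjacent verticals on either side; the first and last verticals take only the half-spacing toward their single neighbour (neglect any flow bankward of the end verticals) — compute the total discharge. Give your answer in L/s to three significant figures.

w_1 = (3.7 − 0.6)/2 = 1.55 m; q_1 = 0.52 × 0.38 × 1.55 = 0.3063 m³/s
w_2 = (5.9 − 0.6)/2 = 2.65 m; q_2 = 1.22 × 1.97 × 2.65 = 6.369 m³/s
w_3 = (6.7 − 3.7)/2 = 1.5 m; q_3 = 1.08 × 2.14 × 1.5 = 3.467 m³/s
w_4 = (8.9 − 5.9)/2 = 1.5 m; q_4 = 1.07 × 2.13 × 1.5 = 3.419 m³/s
w_5 = (11.3 − 6.7)/2 = 2.3 m; q_5 = 0.92 × 1.27 × 2.3 = 2.687 m³/s
w_6 = (11.3 − 8.9)/2 = 1.2 m; q_6 = 0.51 × 0.42 × 1.2 = 0.2570 m³/s
Q = Σ qᵢ = 16.51 m³/s
= 16.51 × 1000 = 16510 L/s

16500 L/s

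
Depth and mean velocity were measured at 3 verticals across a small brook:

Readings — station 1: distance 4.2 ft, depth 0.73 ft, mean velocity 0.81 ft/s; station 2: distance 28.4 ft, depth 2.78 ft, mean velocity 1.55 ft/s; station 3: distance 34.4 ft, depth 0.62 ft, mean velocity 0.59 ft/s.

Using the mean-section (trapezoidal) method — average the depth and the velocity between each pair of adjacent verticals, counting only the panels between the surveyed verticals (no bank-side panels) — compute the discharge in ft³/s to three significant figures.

Panel 1-2: Δb = 24.2 ft, d̄ = (0.73+2.78)/2 = 1.755, v̄ = (0.81+1.55)/2 = 1.18 → q = 24.2×1.755×1.18 = 50.12 ft³/s
Panel 2-3: Δb = 6 ft, d̄ = (2.78+0.62)/2 = 1.7, v̄ = (1.55+0.59)/2 = 1.07 → q = 6×1.7×1.07 = 10.91 ft³/s
Q = Σ q = 61.03 ft³/s

61.0 ft³/s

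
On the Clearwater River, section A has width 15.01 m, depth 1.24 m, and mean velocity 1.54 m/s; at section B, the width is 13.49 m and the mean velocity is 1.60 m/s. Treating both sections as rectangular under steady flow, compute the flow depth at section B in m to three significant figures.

Q = A₁V₁ = (15.01×1.24) × 1.54 = 28.66 m³/s
d₂ = Q/(b₂ V₂) = 28.66/(13.49×1.60) = 1.328 m

1.33 m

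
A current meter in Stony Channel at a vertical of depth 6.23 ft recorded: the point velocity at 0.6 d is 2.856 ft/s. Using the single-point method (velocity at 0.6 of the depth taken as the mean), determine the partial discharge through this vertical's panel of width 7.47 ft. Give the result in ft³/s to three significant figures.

133 ft³/s

v̄ = v₀.₆ = 2.856 ft/s
q = v̄ × d × w = 2.856 × 6.23 × 7.47 = 132.9 ft³/s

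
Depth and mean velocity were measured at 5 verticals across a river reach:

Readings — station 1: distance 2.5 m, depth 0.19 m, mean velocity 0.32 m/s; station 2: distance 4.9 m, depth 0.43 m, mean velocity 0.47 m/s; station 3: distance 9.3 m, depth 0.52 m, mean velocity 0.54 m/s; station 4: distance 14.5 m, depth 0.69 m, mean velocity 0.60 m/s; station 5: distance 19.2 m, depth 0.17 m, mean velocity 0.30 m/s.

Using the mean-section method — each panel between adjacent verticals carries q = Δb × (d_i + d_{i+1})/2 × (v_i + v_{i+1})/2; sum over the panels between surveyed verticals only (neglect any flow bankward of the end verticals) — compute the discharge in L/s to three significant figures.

Panel 1-2: Δb = 2.4 m, d̄ = (0.19+0.43)/2 = 0.31, v̄ = (0.32+0.47)/2 = 0.395 → q = 2.4×0.31×0.395 = 0.2939 m³/s
Panel 2-3: Δb = 4.4 m, d̄ = (0.43+0.52)/2 = 0.475, v̄ = (0.47+0.54)/2 = 0.505 → q = 4.4×0.475×0.505 = 1.055 m³/s
Panel 3-4: Δb = 5.2 m, d̄ = (0.52+0.69)/2 = 0.605, v̄ = (0.54+0.60)/2 = 0.57 → q = 5.2×0.605×0.57 = 1.793 m³/s
Panel 4-5: Δb = 4.7 m, d̄ = (0.69+0.17)/2 = 0.43, v̄ = (0.60+0.30)/2 = 0.45 → q = 4.7×0.43×0.45 = 0.9095 m³/s
Q = Σ q = 4.052 m³/s
= 4.052 × 1000 = 4052 L/s

4050 L/s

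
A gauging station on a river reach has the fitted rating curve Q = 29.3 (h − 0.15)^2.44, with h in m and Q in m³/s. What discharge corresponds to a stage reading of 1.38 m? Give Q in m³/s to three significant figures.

48.6 m³/s

Q = 29.3 × (1.38 − 0.15)^2.44 = 29.3 × 1.23^2.44 = 48.56 m³/s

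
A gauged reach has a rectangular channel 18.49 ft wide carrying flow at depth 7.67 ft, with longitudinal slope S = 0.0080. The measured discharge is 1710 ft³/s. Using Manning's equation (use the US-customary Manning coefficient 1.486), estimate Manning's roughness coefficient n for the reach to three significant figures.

A = b·y = 18.49 × 7.67 = 141.8 ft²
P = b + 2y = 18.49 + 2×7.67 = 33.83 ft
R = A/P = 141.8/33.83 = 4.192 ft
n = (1.486/Q)·A·R^(2/3)·S^(1/2) = (1.486/1710) × 141.8 × 2.600 × 0.08944 = 0.02866

0.0287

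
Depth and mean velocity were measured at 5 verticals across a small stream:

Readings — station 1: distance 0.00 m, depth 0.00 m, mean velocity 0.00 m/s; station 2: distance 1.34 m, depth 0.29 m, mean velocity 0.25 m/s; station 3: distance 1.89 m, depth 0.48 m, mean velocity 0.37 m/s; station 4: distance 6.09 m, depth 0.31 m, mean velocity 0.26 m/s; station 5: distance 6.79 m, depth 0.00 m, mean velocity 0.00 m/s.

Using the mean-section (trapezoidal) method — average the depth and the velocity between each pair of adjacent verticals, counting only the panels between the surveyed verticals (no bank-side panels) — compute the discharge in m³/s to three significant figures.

0.627 m³/s

Panel 1-2: Δb = 1.34 m, d̄ = (0.00+0.29)/2 = 0.145, v̄ = (0.00+0.25)/2 = 0.125 → q = 1.34×0.145×0.125 = 0.02429 m³/s
Panel 2-3: Δb = 0.55 m, d̄ = (0.29+0.48)/2 = 0.385, v̄ = (0.25+0.37)/2 = 0.31 → q = 0.55×0.385×0.31 = 0.06564 m³/s
Panel 3-4: Δb = 4.2 m, d̄ = (0.48+0.31)/2 = 0.395, v̄ = (0.37+0.26)/2 = 0.315 → q = 4.2×0.395×0.315 = 0.5226 m³/s
Panel 4-5: Δb = 0.7 m, d̄ = (0.31+0.00)/2 = 0.155, v̄ = (0.26+0.00)/2 = 0.13 → q = 0.7×0.155×0.13 = 0.01411 m³/s
Q = Σ q = 0.6266 m³/s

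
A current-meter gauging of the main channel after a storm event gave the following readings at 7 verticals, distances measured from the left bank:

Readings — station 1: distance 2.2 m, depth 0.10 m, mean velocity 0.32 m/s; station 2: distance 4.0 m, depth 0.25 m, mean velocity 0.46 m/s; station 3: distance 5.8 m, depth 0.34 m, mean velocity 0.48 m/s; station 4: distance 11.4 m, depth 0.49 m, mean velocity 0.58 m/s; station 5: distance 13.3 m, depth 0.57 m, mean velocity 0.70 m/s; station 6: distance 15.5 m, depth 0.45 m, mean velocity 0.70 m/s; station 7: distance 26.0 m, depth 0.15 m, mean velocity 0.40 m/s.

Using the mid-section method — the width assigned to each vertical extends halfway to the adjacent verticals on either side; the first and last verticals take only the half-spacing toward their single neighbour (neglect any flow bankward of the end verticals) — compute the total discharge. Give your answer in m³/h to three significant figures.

w_1 = (4.0 − 2.2)/2 = 0.9 m; q_1 = 0.32 × 0.10 × 0.9 = 0.02880 m³/s
w_2 = (5.8 − 2.2)/2 = 1.8 m; q_2 = 0.46 × 0.25 × 1.8 = 0.2070 m³/s
w_3 = (11.4 − 4.0)/2 = 3.7 m; q_3 = 0.48 × 0.34 × 3.7 = 0.6038 m³/s
w_4 = (13.3 − 5.8)/2 = 3.75 m; q_4 = 0.58 × 0.49 × 3.75 = 1.066 m³/s
w_5 = (15.5 − 11.4)/2 = 2.05 m; q_5 = 0.70 × 0.57 × 2.05 = 0.8180 m³/s
w_6 = (26.0 − 13.3)/2 = 6.35 m; q_6 = 0.70 × 0.45 × 6.35 = 2.000 m³/s
w_7 = (26.0 − 15.5)/2 = 5.25 m; q_7 = 0.40 × 0.15 × 5.25 = 0.3150 m³/s
Q = Σ qᵢ = 5.039 m³/s
= 5.039 × 3600 = 18140 m³/h

18100 m³/h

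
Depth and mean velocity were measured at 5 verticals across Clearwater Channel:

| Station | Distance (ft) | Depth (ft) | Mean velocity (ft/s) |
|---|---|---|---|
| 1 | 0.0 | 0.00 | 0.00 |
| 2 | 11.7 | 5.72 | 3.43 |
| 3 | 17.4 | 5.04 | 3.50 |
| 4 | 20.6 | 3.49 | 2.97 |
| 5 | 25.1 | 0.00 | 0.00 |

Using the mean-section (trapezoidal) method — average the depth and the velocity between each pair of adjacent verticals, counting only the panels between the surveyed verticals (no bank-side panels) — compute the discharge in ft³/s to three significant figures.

Panel 1-2: Δb = 11.7 ft, d̄ = (0.00+5.72)/2 = 2.86, v̄ = (0.00+3.43)/2 = 1.715 → q = 11.7×2.86×1.715 = 57.39 ft³/s
Panel 2-3: Δb = 5.7 ft, d̄ = (5.72+5.04)/2 = 5.38, v̄ = (3.43+3.50)/2 = 3.465 → q = 5.7×5.38×3.465 = 106.3 ft³/s
Panel 3-4: Δb = 3.2 ft, d̄ = (5.04+3.49)/2 = 4.265, v̄ = (3.50+2.97)/2 = 3.235 → q = 3.2×4.265×3.235 = 44.15 ft³/s
Panel 4-5: Δb = 4.5 ft, d̄ = (3.49+0.00)/2 = 1.745, v̄ = (2.97+0.00)/2 = 1.485 → q = 4.5×1.745×1.485 = 11.66 ft³/s
Q = Σ q = 219.5 ft³/s

219 ft³/s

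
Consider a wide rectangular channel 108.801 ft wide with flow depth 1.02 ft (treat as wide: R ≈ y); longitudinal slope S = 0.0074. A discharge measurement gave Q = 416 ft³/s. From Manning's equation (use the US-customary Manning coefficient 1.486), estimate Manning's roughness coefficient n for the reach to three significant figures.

0.0346

A = b·y = 108.801 × 1.02 = 111.0 ft²
Wide channel: R ≈ y = 1.02 ft
n = (1.486/Q)·A·R^(2/3)·S^(1/2) = (1.486/416) × 111.0 × 1.013 × 0.08602 = 0.03455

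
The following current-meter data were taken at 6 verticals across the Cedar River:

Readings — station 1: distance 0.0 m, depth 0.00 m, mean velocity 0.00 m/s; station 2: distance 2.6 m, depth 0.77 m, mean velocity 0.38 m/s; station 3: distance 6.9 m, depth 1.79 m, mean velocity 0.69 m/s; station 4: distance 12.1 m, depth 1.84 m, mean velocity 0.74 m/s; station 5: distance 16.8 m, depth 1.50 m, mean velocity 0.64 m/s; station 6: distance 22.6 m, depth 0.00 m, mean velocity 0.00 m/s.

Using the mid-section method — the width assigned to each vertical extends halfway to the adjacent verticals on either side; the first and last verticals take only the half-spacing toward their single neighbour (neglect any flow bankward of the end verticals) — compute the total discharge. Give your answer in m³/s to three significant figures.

w_2 = (6.9 − 0.0)/2 = 3.45 m; q_2 = 0.38 × 0.77 × 3.45 = 1.009 m³/s
w_3 = (12.1 − 2.6)/2 = 4.75 m; q_3 = 0.69 × 1.79 × 4.75 = 5.867 m³/s
w_4 = (16.8 − 6.9)/2 = 4.95 m; q_4 = 0.74 × 1.84 × 4.95 = 6.740 m³/s
w_5 = (22.6 − 12.1)/2 = 5.25 m; q_5 = 0.64 × 1.50 × 5.25 = 5.040 m³/s
Stations 1, 6 contribute zero (depth or velocity is 0).
Q = Σ qᵢ = 18.66 m³/s

18.7 m³/s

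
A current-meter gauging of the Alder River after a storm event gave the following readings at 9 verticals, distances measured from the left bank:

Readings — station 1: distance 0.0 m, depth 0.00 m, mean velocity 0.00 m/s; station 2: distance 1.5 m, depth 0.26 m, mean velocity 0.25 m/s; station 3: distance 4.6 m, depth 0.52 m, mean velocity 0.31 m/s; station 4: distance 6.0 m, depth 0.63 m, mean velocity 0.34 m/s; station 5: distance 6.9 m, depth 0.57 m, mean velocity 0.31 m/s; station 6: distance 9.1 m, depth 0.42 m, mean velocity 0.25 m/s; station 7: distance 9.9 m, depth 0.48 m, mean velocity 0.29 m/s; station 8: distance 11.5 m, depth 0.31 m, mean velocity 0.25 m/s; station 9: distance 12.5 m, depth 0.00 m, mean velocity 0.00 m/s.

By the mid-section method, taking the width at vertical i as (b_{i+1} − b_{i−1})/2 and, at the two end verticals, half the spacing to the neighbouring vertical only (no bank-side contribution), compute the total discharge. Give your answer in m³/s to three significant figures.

1.46 m³/s

w_2 = (4.6 − 0.0)/2 = 2.3 m; q_2 = 0.25 × 0.26 × 2.3 = 0.1495 m³/s
w_3 = (6.0 − 1.5)/2 = 2.25 m; q_3 = 0.31 × 0.52 × 2.25 = 0.3627 m³/s
w_4 = (6.9 − 4.6)/2 = 1.15 m; q_4 = 0.34 × 0.63 × 1.15 = 0.2463 m³/s
w_5 = (9.1 − 6.0)/2 = 1.55 m; q_5 = 0.31 × 0.57 × 1.55 = 0.2739 m³/s
w_6 = (9.9 − 6.9)/2 = 1.5 m; q_6 = 0.25 × 0.42 × 1.5 = 0.1575 m³/s
w_7 = (11.5 − 9.1)/2 = 1.2 m; q_7 = 0.29 × 0.48 × 1.2 = 0.1670 m³/s
w_8 = (12.5 − 9.9)/2 = 1.3 m; q_8 = 0.25 × 0.31 × 1.3 = 0.1008 m³/s
Stations 1, 9 contribute zero (depth or velocity is 0).
Q = Σ qᵢ = 1.458 m³/s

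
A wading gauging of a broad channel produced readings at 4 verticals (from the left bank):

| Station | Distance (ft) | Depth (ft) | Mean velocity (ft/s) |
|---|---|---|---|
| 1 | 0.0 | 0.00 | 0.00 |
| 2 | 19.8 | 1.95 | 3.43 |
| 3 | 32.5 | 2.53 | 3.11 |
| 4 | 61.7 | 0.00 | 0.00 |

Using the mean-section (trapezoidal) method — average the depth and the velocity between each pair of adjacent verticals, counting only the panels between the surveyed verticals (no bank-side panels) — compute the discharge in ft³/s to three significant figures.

184 ft³/s

Panel 1-2: Δb = 19.8 ft, d̄ = (0.00+1.95)/2 = 0.975, v̄ = (0.00+3.43)/2 = 1.715 → q = 19.8×0.975×1.715 = 33.11 ft³/s
Panel 2-3: Δb = 12.7 ft, d̄ = (1.95+2.53)/2 = 2.24, v̄ = (3.43+3.11)/2 = 3.27 → q = 12.7×2.24×3.27 = 93.02 ft³/s
Panel 3-4: Δb = 29.2 ft, d̄ = (2.53+0.00)/2 = 1.265, v̄ = (3.11+0.00)/2 = 1.555 → q = 29.2×1.265×1.555 = 57.44 ft³/s
Q = Σ q = 183.6 ft³/s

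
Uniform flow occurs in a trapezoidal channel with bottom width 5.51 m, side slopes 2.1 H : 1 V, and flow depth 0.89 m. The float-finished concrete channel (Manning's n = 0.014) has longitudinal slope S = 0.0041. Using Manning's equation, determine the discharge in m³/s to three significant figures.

A = (b + z·y)·y = (5.51 + 2.1×0.89)×0.89 = 6.567 m²
P = b + 2y√(1+z²) = 5.51 + 2×0.89×√(1+2.1²) = 9.650 m
R = A/P = 6.567/9.650 = 0.6805 m
Q = (1/n)·A·R^(2/3)·S^(1/2) = (1/0.014) × 6.567 × 0.6805^(2/3) × 0.0041^(1/2) = 23.24 m³/s

23.2 m³/s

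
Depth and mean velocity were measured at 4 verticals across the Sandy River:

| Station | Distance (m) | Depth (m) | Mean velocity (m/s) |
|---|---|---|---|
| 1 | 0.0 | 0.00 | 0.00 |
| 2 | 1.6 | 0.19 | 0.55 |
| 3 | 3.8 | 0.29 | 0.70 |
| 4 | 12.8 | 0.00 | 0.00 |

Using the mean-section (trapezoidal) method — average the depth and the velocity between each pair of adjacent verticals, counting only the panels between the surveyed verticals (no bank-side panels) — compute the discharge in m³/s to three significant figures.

0.829 m³/s

Panel 1-2: Δb = 1.6 m, d̄ = (0.00+0.19)/2 = 0.095, v̄ = (0.00+0.55)/2 = 0.275 → q = 1.6×0.095×0.275 = 0.04180 m³/s
Panel 2-3: Δb = 2.2 m, d̄ = (0.19+0.29)/2 = 0.24, v̄ = (0.55+0.70)/2 = 0.625 → q = 2.2×0.24×0.625 = 0.3300 m³/s
Panel 3-4: Δb = 9 m, d̄ = (0.29+0.00)/2 = 0.145, v̄ = (0.70+0.00)/2 = 0.35 → q = 9×0.145×0.35 = 0.4568 m³/s
Q = Σ q = 0.8286 m³/s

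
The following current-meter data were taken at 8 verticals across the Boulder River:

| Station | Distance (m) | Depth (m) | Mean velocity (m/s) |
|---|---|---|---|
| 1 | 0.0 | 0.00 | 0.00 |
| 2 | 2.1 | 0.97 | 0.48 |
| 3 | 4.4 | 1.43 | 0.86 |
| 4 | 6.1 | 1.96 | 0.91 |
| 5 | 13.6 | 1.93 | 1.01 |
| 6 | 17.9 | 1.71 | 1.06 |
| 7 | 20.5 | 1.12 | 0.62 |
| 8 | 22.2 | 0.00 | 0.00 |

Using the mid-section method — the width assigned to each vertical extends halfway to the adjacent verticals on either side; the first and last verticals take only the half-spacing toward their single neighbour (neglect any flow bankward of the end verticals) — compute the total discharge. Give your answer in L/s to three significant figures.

30900 L/s

w_2 = (4.4 − 0.0)/2 = 2.2 m; q_2 = 0.48 × 0.97 × 2.2 = 1.024 m³/s
w_3 = (6.1 − 2.1)/2 = 2 m; q_3 = 0.86 × 1.43 × 2 = 2.460 m³/s
w_4 = (13.6 − 4.4)/2 = 4.6 m; q_4 = 0.91 × 1.96 × 4.6 = 8.205 m³/s
w_5 = (17.9 − 6.1)/2 = 5.9 m; q_5 = 1.01 × 1.93 × 5.9 = 11.50 m³/s
w_6 = (20.5 − 13.6)/2 = 3.45 m; q_6 = 1.06 × 1.71 × 3.45 = 6.253 m³/s
w_7 = (22.2 − 17.9)/2 = 2.15 m; q_7 = 0.62 × 1.12 × 2.15 = 1.493 m³/s
Stations 1, 8 contribute zero (depth or velocity is 0).
Q = Σ qᵢ = 30.94 m³/s
= 30.94 × 1000 = 30940 L/s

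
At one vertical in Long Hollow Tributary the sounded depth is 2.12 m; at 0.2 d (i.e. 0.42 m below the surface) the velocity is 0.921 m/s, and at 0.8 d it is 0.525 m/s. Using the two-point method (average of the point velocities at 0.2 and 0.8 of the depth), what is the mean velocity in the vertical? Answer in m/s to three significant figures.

v̄ = (0.921 + 0.525) / 2 = 0.7230 m/s

0.723 m/s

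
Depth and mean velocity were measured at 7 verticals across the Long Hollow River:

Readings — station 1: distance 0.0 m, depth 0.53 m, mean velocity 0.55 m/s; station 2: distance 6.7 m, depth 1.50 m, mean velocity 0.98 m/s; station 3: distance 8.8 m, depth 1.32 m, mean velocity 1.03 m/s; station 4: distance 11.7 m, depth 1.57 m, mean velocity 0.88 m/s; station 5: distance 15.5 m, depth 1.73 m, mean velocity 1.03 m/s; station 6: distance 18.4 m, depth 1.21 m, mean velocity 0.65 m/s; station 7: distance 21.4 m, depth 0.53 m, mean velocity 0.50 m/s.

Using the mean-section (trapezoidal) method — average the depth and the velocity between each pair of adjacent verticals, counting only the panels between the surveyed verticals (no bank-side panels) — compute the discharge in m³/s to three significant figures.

23.2 m³/s

Panel 1-2: Δb = 6.7 m, d̄ = (0.53+1.50)/2 = 1.015, v̄ = (0.55+0.98)/2 = 0.765 → q = 6.7×1.015×0.765 = 5.202 m³/s
Panel 2-3: Δb = 2.1 m, d̄ = (1.50+1.32)/2 = 1.41, v̄ = (0.98+1.03)/2 = 1.005 → q = 2.1×1.41×1.005 = 2.976 m³/s
Panel 3-4: Δb = 2.9 m, d̄ = (1.32+1.57)/2 = 1.445, v̄ = (1.03+0.88)/2 = 0.955 → q = 2.9×1.445×0.955 = 4.002 m³/s
Panel 4-5: Δb = 3.8 m, d̄ = (1.57+1.73)/2 = 1.65, v̄ = (0.88+1.03)/2 = 0.955 → q = 3.8×1.65×0.955 = 5.988 m³/s
Panel 5-6: Δb = 2.9 m, d̄ = (1.73+1.21)/2 = 1.47, v̄ = (1.03+0.65)/2 = 0.84 → q = 2.9×1.47×0.84 = 3.581 m³/s
Panel 6-7: Δb = 3 m, d̄ = (1.21+0.53)/2 = 0.87, v̄ = (0.65+0.50)/2 = 0.575 → q = 3×0.87×0.575 = 1.501 m³/s
Q = Σ q = 23.25 m³/s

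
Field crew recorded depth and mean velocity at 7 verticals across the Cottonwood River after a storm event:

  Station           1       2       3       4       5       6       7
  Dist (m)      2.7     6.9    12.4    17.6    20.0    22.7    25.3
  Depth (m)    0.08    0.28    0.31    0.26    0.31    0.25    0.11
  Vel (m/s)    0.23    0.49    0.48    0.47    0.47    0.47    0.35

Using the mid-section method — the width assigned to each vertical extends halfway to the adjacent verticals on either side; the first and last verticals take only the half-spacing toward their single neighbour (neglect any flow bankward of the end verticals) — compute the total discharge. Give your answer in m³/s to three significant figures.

w_1 = (6.9 − 2.7)/2 = 2.1 m; q_1 = 0.23 × 0.08 × 2.1 = 0.03864 m³/s
w_2 = (12.4 − 2.7)/2 = 4.85 m; q_2 = 0.49 × 0.28 × 4.85 = 0.6654 m³/s
w_3 = (17.6 − 6.9)/2 = 5.35 m; q_3 = 0.48 × 0.31 × 5.35 = 0.7961 m³/s
w_4 = (20.0 − 12.4)/2 = 3.8 m; q_4 = 0.47 × 0.26 × 3.8 = 0.4644 m³/s
w_5 = (22.7 − 17.6)/2 = 2.55 m; q_5 = 0.47 × 0.31 × 2.55 = 0.3715 m³/s
w_6 = (25.3 − 20.0)/2 = 2.65 m; q_6 = 0.47 × 0.25 × 2.65 = 0.3114 m³/s
w_7 = (25.3 − 22.7)/2 = 1.3 m; q_7 = 0.35 × 0.11 × 1.3 = 0.05005 m³/s
Q = Σ qᵢ = 2.697 m³/s

2.70 m³/s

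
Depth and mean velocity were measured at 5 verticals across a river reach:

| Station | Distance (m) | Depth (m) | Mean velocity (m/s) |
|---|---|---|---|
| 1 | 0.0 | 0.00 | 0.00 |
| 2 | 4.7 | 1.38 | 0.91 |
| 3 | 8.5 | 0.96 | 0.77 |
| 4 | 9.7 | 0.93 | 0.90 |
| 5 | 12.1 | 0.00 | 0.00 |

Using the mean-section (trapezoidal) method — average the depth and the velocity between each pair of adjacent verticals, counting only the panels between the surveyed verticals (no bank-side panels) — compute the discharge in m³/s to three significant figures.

6.66 m³/s

Panel 1-2: Δb = 4.7 m, d̄ = (0.00+1.38)/2 = 0.69, v̄ = (0.00+0.91)/2 = 0.455 → q = 4.7×0.69×0.455 = 1.476 m³/s
Panel 2-3: Δb = 3.8 m, d̄ = (1.38+0.96)/2 = 1.17, v̄ = (0.91+0.77)/2 = 0.84 → q = 3.8×1.17×0.84 = 3.735 m³/s
Panel 3-4: Δb = 1.2 m, d̄ = (0.96+0.93)/2 = 0.945, v̄ = (0.77+0.90)/2 = 0.835 → q = 1.2×0.945×0.835 = 0.9469 m³/s
Panel 4-5: Δb = 2.4 m, d̄ = (0.93+0.00)/2 = 0.465, v̄ = (0.90+0.00)/2 = 0.45 → q = 2.4×0.465×0.45 = 0.5022 m³/s
Q = Σ q = 6.659 m³/s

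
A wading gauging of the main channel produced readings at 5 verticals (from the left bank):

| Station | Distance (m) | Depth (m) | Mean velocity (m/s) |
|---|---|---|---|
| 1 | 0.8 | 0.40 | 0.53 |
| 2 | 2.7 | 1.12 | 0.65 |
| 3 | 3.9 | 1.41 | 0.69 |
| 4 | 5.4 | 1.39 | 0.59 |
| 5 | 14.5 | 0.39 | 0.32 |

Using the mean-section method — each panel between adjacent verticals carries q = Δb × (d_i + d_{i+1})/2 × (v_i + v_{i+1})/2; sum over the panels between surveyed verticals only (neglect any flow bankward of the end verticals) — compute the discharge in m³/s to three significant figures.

6.90 m³/s

Panel 1-2: Δb = 1.9 m, d̄ = (0.40+1.12)/2 = 0.76, v̄ = (0.53+0.65)/2 = 0.59 → q = 1.9×0.76×0.59 = 0.8520 m³/s
Panel 2-3: Δb = 1.2 m, d̄ = (1.12+1.41)/2 = 1.265, v̄ = (0.65+0.69)/2 = 0.67 → q = 1.2×1.265×0.67 = 1.017 m³/s
Panel 3-4: Δb = 1.5 m, d̄ = (1.41+1.39)/2 = 1.4, v̄ = (0.69+0.59)/2 = 0.64 → q = 1.5×1.4×0.64 = 1.344 m³/s
Panel 4-5: Δb = 9.1 m, d̄ = (1.39+0.39)/2 = 0.89, v̄ = (0.59+0.32)/2 = 0.455 → q = 9.1×0.89×0.455 = 3.685 m³/s
Q = Σ q = 6.898 m³/s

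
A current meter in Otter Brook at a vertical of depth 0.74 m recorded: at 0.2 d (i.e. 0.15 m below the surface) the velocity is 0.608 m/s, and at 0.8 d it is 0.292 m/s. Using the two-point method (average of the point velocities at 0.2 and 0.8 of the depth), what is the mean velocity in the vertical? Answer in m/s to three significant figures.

v̄ = (0.608 + 0.292) / 2 = 0.4500 m/s

0.450 m/s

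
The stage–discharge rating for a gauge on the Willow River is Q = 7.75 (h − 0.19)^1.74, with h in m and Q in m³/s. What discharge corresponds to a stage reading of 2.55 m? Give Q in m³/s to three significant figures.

Q = 7.75 × (2.55 − 0.19)^1.74 = 7.75 × 2.36^1.74 = 34.53 m³/s

34.5 m³/s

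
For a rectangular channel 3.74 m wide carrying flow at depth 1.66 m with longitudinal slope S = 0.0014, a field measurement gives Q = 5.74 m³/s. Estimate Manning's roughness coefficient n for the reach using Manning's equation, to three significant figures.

A = b·y = 3.74 × 1.66 = 6.208 m²
P = b + 2y = 3.74 + 2×1.66 = 7.060 m
R = A/P = 6.208/7.060 = 0.8794 m
n = (1/Q)·A·R^(2/3)·S^(1/2) = (1/5.74) × 6.208 × 0.9179 × 0.03742 = 0.03715

0.0371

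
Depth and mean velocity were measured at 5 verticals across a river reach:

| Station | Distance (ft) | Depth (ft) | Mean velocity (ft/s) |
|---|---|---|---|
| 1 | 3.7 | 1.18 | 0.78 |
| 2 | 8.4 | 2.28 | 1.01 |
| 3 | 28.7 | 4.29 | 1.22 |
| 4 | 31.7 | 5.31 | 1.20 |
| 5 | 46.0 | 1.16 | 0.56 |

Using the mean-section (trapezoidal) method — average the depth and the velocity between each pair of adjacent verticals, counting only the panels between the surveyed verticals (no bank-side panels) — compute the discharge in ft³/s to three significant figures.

140 ft³/s

Panel 1-2: Δb = 4.7 ft, d̄ = (1.18+2.28)/2 = 1.73, v̄ = (0.78+1.01)/2 = 0.895 → q = 4.7×1.73×0.895 = 7.277 ft³/s
Panel 2-3: Δb = 20.3 ft, d̄ = (2.28+4.29)/2 = 3.285, v̄ = (1.01+1.22)/2 = 1.115 → q = 20.3×3.285×1.115 = 74.35 ft³/s
Panel 3-4: Δb = 3 ft, d̄ = (4.29+5.31)/2 = 4.8, v̄ = (1.22+1.20)/2 = 1.21 → q = 3×4.8×1.21 = 17.42 ft³/s
Panel 4-5: Δb = 14.3 ft, d̄ = (5.31+1.16)/2 = 3.235, v̄ = (1.20+0.56)/2 = 0.88 → q = 14.3×3.235×0.88 = 40.71 ft³/s
Q = Σ q = 139.8 ft³/s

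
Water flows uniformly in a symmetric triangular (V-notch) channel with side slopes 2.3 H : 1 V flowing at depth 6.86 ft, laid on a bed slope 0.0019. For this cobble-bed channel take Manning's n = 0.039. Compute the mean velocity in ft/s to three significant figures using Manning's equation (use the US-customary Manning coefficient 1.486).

A = z·y² = 2.3×6.86² = 108.2 ft²
P = 2y√(1+z²) = 2×6.86×√(1+2.3²) = 34.41 ft
R = A/P = 108.2/34.41 = 3.146 ft
Q = (1.486/n)·A·R^(2/3)·S^(1/2) = (1.486/0.039) × 108.2 × 3.146^(2/3) × 0.0019^(1/2) = 385.9 ft³/s
V = Q/A = 385.9/108.2 = 3.566 ft/s

3.57 ft/s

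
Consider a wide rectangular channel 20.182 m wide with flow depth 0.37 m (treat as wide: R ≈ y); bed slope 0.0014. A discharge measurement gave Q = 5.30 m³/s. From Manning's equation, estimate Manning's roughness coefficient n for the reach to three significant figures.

A = b·y = 20.182 × 0.37 = 7.467 m²
Wide channel: R ≈ y = 0.37 m
n = (1/Q)·A·R^(2/3)·S^(1/2) = (1/5.30) × 7.467 × 0.5154 × 0.03742 = 0.02717

0.0272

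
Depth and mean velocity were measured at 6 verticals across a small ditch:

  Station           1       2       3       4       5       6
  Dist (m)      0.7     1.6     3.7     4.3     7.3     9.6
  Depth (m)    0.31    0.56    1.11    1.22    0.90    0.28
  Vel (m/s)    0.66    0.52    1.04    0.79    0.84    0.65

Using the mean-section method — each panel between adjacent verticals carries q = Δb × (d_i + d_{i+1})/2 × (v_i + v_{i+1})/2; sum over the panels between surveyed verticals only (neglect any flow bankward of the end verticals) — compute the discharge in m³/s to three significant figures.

Panel 1-2: Δb = 0.9 m, d̄ = (0.31+0.56)/2 = 0.435, v̄ = (0.66+0.52)/2 = 0.59 → q = 0.9×0.435×0.59 = 0.2310 m³/s
Panel 2-3: Δb = 2.1 m, d̄ = (0.56+1.11)/2 = 0.835, v̄ = (0.52+1.04)/2 = 0.78 → q = 2.1×0.835×0.78 = 1.368 m³/s
Panel 3-4: Δb = 0.6 m, d̄ = (1.11+1.22)/2 = 1.165, v̄ = (1.04+0.79)/2 = 0.915 → q = 0.6×1.165×0.915 = 0.6396 m³/s
Panel 4-5: Δb = 3 m, d̄ = (1.22+0.90)/2 = 1.06, v̄ = (0.79+0.84)/2 = 0.815 → q = 3×1.06×0.815 = 2.592 m³/s
Panel 5-6: Δb = 2.3 m, d̄ = (0.90+0.28)/2 = 0.59, v̄ = (0.84+0.65)/2 = 0.745 → q = 2.3×0.59×0.745 = 1.011 m³/s
Q = Σ q = 5.841 m³/s

5.84 m³/s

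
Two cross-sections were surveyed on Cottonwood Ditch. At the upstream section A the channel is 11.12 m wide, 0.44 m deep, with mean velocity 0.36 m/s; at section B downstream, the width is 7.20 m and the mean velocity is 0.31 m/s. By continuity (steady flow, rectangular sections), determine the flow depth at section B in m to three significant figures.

0.789 m

Q = A₁V₁ = (11.12×0.44) × 0.36 = 1.761 m³/s
d₂ = Q/(b₂ V₂) = 1.761/(7.20×0.31) = 0.7892 m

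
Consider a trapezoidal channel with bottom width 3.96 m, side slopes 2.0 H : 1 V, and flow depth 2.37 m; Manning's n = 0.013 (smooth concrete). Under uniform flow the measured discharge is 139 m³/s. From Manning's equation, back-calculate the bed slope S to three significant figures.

0.00483

A = (b + z·y)·y = (3.96 + 2.0×2.37)×2.37 = 20.62 m²
P = b + 2y√(1+z²) = 3.96 + 2×2.37×√(1+2.0²) = 14.56 m
R = A/P = 20.62/14.56 = 1.416 m
S = (Q·n / (1·A·R^(2/3)))² = (139×0.013 / (1×20.62×1.261))² = 0.004829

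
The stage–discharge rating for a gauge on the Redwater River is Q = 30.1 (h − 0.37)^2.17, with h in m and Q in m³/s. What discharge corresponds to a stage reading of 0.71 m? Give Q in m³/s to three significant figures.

2.90 m³/s

Q = 30.1 × (0.71 − 0.37)^2.17 = 30.1 × 0.34^2.17 = 2.897 m³/s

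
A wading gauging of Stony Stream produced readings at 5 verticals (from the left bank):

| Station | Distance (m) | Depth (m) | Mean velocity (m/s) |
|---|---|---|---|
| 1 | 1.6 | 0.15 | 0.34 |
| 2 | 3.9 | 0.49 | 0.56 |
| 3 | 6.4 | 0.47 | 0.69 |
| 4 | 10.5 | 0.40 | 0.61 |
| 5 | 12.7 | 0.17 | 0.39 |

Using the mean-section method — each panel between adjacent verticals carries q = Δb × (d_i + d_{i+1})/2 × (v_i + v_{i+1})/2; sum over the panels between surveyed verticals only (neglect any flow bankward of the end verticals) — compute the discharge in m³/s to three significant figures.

Panel 1-2: Δb = 2.3 m, d̄ = (0.15+0.49)/2 = 0.32, v̄ = (0.34+0.56)/2 = 0.45 → q = 2.3×0.32×0.45 = 0.3312 m³/s
Panel 2-3: Δb = 2.5 m, d̄ = (0.49+0.47)/2 = 0.48, v̄ = (0.56+0.69)/2 = 0.625 → q = 2.5×0.48×0.625 = 0.7500 m³/s
Panel 3-4: Δb = 4.1 m, d̄ = (0.47+0.40)/2 = 0.435, v̄ = (0.69+0.61)/2 = 0.65 → q = 4.1×0.435×0.65 = 1.159 m³/s
Panel 4-5: Δb = 2.2 m, d̄ = (0.40+0.17)/2 = 0.285, v̄ = (0.61+0.39)/2 = 0.5 → q = 2.2×0.285×0.5 = 0.3135 m³/s
Q = Σ q = 2.554 m³/s

2.55 m³/s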